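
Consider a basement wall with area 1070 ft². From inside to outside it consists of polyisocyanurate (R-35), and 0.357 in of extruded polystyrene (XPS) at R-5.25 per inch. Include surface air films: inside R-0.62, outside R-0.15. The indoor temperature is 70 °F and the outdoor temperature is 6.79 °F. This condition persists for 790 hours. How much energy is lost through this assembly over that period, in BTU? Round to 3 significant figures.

1420000 BTU

0.357 × 5.25 = 1.874
R_total = 0.62 + 35 + 1.874 + 0.15 = 37.64 ft²·°F·h/BTU
Q = 1070 × (70 − 6.79) / 37.64 = 1797 BTU/h
E = 1797 × 790 = 1419000 BTU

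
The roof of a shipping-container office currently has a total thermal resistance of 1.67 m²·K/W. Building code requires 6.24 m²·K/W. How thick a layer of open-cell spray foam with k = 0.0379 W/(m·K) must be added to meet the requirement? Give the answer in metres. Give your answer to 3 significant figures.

0.173 m

ΔR = 6.24 − 1.67 = 4.57 m²·K/W
L = ΔR × k = 4.57 × 0.0379 = 0.1732 m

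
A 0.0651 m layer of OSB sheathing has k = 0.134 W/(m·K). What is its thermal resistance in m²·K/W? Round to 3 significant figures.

R = L/k = 0.0651/0.134 = 0.4858 m²·K/W

0.486 m²·K/W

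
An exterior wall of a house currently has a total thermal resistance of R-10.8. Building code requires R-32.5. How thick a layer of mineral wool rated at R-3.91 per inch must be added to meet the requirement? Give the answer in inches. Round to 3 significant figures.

ΔR = 32.5 − 10.8 = 21.7 ft²·°F·h/BTU
L = ΔR / (R/in) = 21.7/3.91 = 5.55 in

5.55 in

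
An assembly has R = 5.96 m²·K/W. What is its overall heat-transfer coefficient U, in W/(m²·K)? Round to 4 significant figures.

U = 1/R = 1/5.96 = 0.16779

0.1678 W/(m²·K)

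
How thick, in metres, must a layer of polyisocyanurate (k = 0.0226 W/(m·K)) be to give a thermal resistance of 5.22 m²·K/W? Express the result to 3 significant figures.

L = R·k = 5.22 × 0.0226 = 0.118 m

0.118 m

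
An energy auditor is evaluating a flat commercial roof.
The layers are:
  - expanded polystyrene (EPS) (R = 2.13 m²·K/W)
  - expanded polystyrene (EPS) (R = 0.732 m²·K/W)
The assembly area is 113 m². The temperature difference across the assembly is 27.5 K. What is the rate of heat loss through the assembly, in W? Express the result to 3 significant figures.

1090 W

R_total = 2.13 + 0.732 = 2.862 m²·K/W
Q = A·ΔT/R = 113 × 27.5 / 2.862 = 1086 W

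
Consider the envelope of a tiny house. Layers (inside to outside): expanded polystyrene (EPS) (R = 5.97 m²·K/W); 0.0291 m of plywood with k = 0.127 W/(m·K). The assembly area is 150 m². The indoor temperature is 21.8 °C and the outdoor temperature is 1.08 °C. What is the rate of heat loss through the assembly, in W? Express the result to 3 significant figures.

0.0291/0.127 = 0.2291
R_total = 5.97 + 0.2291 = 6.199 m²·K/W
Q = A·ΔT/R = 150 × (21.8 − 1.08) / 6.199 = 501.4 W

501 W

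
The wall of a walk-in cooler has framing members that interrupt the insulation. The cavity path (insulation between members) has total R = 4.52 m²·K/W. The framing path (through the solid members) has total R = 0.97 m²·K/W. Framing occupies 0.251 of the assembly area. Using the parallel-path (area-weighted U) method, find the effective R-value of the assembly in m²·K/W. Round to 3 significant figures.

U_eff = 0.749/4.52 + 0.251/0.97 = 0.1657 + 0.2588 = 0.4245
R_eff = 1/U_eff = 2.356 m²·K/W

2.36 m²·K/W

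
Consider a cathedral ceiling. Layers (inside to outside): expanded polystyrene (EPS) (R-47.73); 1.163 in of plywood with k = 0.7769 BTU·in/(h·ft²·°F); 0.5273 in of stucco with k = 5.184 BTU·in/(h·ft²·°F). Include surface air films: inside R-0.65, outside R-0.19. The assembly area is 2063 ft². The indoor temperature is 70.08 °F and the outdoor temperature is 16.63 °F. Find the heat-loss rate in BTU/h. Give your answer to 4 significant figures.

2198 BTU/h

1.163/0.7769 = 1.497
0.5273/5.184 = 0.10172
R_total = 0.65 + 47.73 + 1.497 + 0.10172 + 0.19 = 50.169 ft²·°F·h/BTU
Q = A·ΔT/R = 2063 × (70.08 − 16.63) / 50.169 = 2197.9 BTU/h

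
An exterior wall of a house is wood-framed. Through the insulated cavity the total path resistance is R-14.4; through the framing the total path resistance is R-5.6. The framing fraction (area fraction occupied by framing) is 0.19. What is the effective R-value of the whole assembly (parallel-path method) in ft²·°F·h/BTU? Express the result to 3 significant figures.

U_eff = 0.81/14.4 + 0.19/5.6 = 0.05625 + 0.03393 = 0.09018
R_eff = 1/U_eff = 11.09 ft²·°F·h/BTU

11.1 ft²·°F·h/BTU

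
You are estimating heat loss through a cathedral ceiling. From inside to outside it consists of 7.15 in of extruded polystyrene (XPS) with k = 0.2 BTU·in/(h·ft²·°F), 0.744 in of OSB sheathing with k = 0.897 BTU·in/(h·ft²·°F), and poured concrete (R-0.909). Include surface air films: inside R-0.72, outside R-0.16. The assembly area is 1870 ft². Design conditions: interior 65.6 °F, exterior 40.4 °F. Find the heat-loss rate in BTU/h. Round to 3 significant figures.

7.15/0.2 = 35.75
0.744/0.897 = 0.8294
R_total = 0.72 + 35.75 + 0.8294 + 0.909 + 0.16 = 38.37 ft²·°F·h/BTU
Q = A·ΔT/R = 1870 × (65.6 − 40.4) / 38.37 = 1228 BTU/h

1230 BTU/h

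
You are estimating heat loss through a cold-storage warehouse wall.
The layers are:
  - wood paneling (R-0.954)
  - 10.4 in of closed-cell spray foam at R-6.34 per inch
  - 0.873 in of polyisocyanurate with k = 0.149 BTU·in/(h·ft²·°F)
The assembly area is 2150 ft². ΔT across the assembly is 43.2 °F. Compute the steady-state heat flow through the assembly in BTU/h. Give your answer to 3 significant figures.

10.4 × 6.34 = 65.94
0.873/0.149 = 5.859
R_total = 0.954 + 65.94 + 5.859 = 72.75 ft²·°F·h/BTU
Q = A·ΔT/R = 2150 × 43.2 / 72.75 = 1277 BTU/h

1280 BTU/h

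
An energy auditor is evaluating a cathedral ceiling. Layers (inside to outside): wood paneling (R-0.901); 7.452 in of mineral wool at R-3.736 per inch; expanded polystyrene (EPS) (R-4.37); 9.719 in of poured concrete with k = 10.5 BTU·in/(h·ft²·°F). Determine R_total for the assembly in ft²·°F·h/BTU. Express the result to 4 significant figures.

34.04 ft²·°F·h/BTU

7.452 × 3.736 = 27.841
9.719/10.5 = 0.92562
R_total = 0.901 + 27.841 + 4.37 + 0.92562 = 34.037 ft²·°F·h/BTU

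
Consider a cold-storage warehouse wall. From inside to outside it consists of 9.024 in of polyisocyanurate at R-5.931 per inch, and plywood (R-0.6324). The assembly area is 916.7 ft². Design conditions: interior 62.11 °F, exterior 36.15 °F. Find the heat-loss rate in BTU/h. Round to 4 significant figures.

9.024 × 5.931 = 53.521
R_total = 53.521 + 0.6324 = 54.154 ft²·°F·h/BTU
Q = A·ΔT/R = 916.7 × (62.11 − 36.15) / 54.154 = 439.44 BTU/h

439.4 BTU/h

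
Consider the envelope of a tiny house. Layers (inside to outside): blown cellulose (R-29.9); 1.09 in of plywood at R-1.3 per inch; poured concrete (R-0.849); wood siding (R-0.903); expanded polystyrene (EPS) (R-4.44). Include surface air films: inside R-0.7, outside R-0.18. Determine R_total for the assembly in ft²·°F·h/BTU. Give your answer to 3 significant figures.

38.4 ft²·°F·h/BTU

1.09 × 1.3 = 1.417
R_total = 0.7 + 29.9 + 1.417 + 0.849 + 0.903 + 4.44 + 0.18 = 38.39 ft²·°F·h/BTU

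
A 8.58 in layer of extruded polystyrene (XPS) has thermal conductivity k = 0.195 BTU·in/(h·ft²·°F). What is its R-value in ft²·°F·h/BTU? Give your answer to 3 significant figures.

R = L/k = 8.58/0.195 = 44 ft²·°F·h/BTU

44.0 ft²·°F·h/BTU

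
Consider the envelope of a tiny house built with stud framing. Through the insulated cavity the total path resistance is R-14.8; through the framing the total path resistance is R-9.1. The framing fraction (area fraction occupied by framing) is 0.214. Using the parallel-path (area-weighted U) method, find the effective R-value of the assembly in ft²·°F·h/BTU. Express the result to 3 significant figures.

U_eff = 0.786/14.8 + 0.214/9.1 = 0.05311 + 0.02352 = 0.07662
R_eff = 1/U_eff = 13.05 ft²·°F·h/BTU

13.1 ft²·°F·h/BTU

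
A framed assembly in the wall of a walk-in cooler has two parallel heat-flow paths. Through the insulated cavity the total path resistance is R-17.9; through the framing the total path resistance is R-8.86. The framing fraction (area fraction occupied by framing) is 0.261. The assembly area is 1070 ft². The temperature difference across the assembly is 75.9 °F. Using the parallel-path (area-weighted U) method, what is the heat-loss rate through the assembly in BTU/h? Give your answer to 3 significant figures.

U_eff = 0.739/17.9 + 0.261/8.86 = 0.04128 + 0.02946 = 0.07074
R_eff = 1/U_eff = 14.14 ft²·°F·h/BTU
Q = 1070 × 75.9 / 14.14 = 5745 BTU/h

5750 BTU/h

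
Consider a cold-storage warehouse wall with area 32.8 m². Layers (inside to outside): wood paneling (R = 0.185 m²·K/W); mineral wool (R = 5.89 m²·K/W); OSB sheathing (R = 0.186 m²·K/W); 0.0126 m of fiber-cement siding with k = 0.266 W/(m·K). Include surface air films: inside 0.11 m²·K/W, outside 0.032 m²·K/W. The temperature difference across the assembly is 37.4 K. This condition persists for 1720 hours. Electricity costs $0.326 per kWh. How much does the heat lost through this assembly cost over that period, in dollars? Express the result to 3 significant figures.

107 dollars

0.0126/0.266 = 0.04737
R_total = 0.11 + 0.185 + 5.89 + 0.186 + 0.04737 + 0.032 = 6.45 m²·K/W
Q = 32.8 × 37.4 / 6.45 = 190.2 W
E = 190.2 W × 1720 h / 1000 = 327.1 kWh
Cost = 327.1 × 0.326 = $106.6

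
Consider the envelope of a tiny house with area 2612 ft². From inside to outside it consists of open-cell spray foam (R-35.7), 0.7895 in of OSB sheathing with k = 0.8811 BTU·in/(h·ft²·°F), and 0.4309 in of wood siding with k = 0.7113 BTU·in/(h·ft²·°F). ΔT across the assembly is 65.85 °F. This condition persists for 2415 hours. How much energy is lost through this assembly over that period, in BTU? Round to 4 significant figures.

11170000 BTU

0.7895/0.8811 = 0.89604
0.4309/0.7113 = 0.60579
R_total = 35.7 + 0.89604 + 0.60579 = 37.202 ft²·°F·h/BTU
Q = 2612 × 65.85 / 37.202 = 4623.4 BTU/h
E = 4623.4 × 2415 = 11166000 BTU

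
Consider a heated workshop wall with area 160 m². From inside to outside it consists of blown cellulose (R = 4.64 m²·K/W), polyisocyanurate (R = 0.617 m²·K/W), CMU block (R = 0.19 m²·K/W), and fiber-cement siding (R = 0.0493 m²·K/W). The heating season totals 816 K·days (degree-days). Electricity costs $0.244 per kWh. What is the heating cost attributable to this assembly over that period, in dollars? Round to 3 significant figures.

R_total = 4.64 + 0.617 + 0.19 + 0.0493 = 5.496 m²·K/W
E = A × HDD × 24 / R / 1000 = 160 × 816 × 24 / 5.496 / 1000 = 570.1 kWh
Cost = 570.1 × 0.244 = $139.1

139 dollars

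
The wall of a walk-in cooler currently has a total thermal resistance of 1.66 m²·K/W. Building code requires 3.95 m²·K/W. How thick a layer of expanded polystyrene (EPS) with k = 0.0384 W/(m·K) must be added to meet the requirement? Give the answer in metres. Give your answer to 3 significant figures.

ΔR = 3.95 − 1.66 = 2.29 m²·K/W
L = ΔR × k = 2.29 × 0.0384 = 0.08794 m

0.0879 m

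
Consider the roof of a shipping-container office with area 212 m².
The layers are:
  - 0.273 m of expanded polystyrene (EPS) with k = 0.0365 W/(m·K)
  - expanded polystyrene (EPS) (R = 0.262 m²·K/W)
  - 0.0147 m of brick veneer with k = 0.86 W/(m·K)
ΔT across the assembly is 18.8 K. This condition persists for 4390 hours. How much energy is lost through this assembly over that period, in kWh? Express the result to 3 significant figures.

2260 kWh

0.273/0.0365 = 7.479
0.0147/0.86 = 0.01709
R_total = 7.479 + 0.262 + 0.01709 = 7.759 m²·K/W
Q = 212 × 18.8 / 7.759 = 513.7 W
E = 513.7 W × 4390 h / 1000 = 2255 kWh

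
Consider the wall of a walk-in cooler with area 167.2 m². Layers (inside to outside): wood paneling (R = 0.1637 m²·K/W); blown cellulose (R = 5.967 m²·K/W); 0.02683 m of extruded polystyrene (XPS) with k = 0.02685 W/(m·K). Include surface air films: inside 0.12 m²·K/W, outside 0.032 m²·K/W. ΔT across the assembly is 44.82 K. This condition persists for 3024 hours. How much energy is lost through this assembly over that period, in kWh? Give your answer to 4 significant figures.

0.02683/0.02685 = 0.99926
R_total = 0.12 + 0.1637 + 5.967 + 0.99926 + 0.032 = 7.282 m²·K/W
Q = 167.2 × 44.82 / 7.282 = 1029.1 W
E = 1029.1 W × 3024 h / 1000 = 3112 kWh

3112 kWh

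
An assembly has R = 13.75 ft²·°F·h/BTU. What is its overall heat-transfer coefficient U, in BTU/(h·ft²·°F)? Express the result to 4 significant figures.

0.07273 BTU/(h·ft²·°F)

U = 1/R = 1/13.75 = 0.072727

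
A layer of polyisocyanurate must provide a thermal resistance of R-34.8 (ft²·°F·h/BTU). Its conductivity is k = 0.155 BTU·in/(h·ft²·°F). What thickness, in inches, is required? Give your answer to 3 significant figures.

L = R × k = 34.8 × 0.155 = 5.394 in

5.39 in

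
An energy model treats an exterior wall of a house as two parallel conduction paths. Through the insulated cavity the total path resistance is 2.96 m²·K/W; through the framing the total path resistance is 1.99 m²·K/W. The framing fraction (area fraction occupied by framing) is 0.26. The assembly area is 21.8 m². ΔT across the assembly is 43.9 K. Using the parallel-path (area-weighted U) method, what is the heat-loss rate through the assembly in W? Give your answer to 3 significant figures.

U_eff = 0.74/2.96 + 0.26/1.99 = 0.25 + 0.1307 = 0.3807
R_eff = 1/U_eff = 2.627 m²·K/W
Q = 21.8 × 43.9 / 2.627 = 364.3 W

364 W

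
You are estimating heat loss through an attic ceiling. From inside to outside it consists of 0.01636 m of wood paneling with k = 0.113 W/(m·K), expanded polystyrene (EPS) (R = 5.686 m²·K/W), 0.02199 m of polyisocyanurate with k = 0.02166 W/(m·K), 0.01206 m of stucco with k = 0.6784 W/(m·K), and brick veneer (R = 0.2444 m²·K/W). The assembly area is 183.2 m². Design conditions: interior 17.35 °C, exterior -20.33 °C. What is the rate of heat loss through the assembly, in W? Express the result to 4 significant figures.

0.01636/0.113 = 0.14478
0.02199/0.02166 = 1.0152
0.01206/0.6784 = 0.017777
R_total = 0.14478 + 5.686 + 1.0152 + 0.017777 + 0.2444 = 7.1082 m²·K/W
Q = A·ΔT/R = 183.2 × (17.35 − (-20.33)) / 7.1082 = 971.13 W

971.1 W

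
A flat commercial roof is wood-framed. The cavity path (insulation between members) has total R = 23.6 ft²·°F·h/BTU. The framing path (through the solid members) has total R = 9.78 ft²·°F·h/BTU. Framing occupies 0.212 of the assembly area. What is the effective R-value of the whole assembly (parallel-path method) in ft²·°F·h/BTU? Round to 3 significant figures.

18.2 ft²·°F·h/BTU

U_eff = 0.788/23.6 + 0.212/9.78 = 0.03339 + 0.02168 = 0.05507
R_eff = 1/U_eff = 18.16 ft²·°F·h/BTU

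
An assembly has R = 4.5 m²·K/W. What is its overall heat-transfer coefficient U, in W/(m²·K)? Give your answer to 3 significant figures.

0.222 W/(m²·K)

U = 1/R = 1/4.5 = 0.2222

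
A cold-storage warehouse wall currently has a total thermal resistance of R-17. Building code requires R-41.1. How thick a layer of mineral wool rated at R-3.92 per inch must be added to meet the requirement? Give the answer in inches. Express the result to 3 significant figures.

ΔR = 41.1 − 17 = 24.1 ft²·°F·h/BTU
L = ΔR / (R/in) = 24.1/3.92 = 6.148 in

6.15 in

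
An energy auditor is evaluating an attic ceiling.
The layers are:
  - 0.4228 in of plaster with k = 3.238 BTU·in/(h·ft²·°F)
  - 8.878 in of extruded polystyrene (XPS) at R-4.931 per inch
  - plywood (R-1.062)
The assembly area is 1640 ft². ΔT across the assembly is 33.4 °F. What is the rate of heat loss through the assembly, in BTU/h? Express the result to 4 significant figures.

1218 BTU/h

0.4228/3.238 = 0.13057
8.878 × 4.931 = 43.777
R_total = 0.13057 + 43.777 + 1.062 = 44.97 ft²·°F·h/BTU
Q = A·ΔT/R = 1640 × 33.4 / 44.97 = 1218.1 BTU/h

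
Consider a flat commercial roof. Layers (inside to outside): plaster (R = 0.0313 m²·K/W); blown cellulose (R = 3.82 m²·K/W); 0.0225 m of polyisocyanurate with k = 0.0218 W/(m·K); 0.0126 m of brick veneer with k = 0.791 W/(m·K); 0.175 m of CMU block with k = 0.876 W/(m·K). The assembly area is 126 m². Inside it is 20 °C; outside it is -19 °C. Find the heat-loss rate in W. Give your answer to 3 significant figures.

0.0225/0.0218 = 1.032
0.0126/0.791 = 0.01593
0.175/0.876 = 0.1998
R_total = 0.0313 + 3.82 + 1.032 + 0.01593 + 0.1998 = 5.099 m²·K/W
Q = A·ΔT/R = 126 × (20 − (-19)) / 5.099 = 963.7 W

964 W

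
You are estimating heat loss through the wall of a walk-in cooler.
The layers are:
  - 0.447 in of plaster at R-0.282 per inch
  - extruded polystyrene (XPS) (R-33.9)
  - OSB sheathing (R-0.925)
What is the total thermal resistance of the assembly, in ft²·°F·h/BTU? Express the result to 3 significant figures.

0.447 × 0.282 = 0.1261
R_total = 0.1261 + 33.9 + 0.925 = 34.95 ft²·°F·h/BTU

35.0 ft²·°F·h/BTU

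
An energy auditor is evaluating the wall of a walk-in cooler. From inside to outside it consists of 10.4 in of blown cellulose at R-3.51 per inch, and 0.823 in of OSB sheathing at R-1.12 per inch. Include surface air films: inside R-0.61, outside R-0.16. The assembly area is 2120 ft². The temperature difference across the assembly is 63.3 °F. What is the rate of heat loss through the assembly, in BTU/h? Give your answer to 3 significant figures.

3510 BTU/h

10.4 × 3.51 = 36.5
0.823 × 1.12 = 0.9218
R_total = 0.61 + 36.5 + 0.9218 + 0.16 = 38.2 ft²·°F·h/BTU
Q = A·ΔT/R = 2120 × 63.3 / 38.2 = 3513 BTU/h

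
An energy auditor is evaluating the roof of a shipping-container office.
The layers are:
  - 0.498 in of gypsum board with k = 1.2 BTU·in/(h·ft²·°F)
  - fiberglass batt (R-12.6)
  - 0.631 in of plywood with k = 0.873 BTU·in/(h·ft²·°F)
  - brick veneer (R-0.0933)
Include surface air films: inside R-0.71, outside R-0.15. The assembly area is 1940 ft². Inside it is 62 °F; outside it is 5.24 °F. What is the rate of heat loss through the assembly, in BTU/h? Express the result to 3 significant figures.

0.498/1.2 = 0.415
0.631/0.873 = 0.7228
R_total = 0.71 + 0.415 + 12.6 + 0.7228 + 0.0933 + 0.15 = 14.69 ft²·°F·h/BTU
Q = A·ΔT/R = 1940 × (62 − 5.24) / 14.69 = 7495 BTU/h

7500 BTU/h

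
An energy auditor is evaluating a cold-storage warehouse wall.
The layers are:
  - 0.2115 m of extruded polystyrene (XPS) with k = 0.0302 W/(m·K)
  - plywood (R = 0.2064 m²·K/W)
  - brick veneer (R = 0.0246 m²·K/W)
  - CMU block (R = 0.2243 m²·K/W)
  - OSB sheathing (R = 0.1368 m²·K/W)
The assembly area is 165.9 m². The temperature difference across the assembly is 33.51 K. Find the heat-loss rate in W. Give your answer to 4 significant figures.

731.9 W

0.2115/0.0302 = 7.0033
R_total = 7.0033 + 0.2064 + 0.0246 + 0.2243 + 0.1368 = 7.5954 m²·K/W
Q = A·ΔT/R = 165.9 × 33.51 / 7.5954 = 731.93 W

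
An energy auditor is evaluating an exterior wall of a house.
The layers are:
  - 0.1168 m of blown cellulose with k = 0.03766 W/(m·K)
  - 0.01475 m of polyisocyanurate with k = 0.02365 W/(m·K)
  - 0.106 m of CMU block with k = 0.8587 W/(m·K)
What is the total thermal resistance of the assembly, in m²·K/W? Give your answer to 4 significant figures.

0.1168/0.03766 = 3.1014
0.01475/0.02365 = 0.62368
0.106/0.8587 = 0.12344
R_total = 3.1014 + 0.62368 + 0.12344 = 3.8486 m²·K/W

3.849 m²·K/W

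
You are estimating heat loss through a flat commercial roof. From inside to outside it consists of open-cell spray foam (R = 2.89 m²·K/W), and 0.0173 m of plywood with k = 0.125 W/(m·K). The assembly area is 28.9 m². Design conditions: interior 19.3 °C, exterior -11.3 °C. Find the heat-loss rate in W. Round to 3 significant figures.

292 W

0.0173/0.125 = 0.1384
R_total = 2.89 + 0.1384 = 3.028 m²·K/W
Q = A·ΔT/R = 28.9 × (19.3 − (-11.3)) / 3.028 = 292 W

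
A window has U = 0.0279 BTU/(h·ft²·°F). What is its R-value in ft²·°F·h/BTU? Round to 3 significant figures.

R = 1/U = 1/0.0279 = 35.84

35.8 ft²·°F·h/BTU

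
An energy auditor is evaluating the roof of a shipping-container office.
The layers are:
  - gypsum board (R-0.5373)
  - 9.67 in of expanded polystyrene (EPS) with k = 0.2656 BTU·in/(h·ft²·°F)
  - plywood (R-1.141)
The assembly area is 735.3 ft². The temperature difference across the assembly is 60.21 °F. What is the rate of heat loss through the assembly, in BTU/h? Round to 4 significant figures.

9.67/0.2656 = 36.408
R_total = 0.5373 + 36.408 + 1.141 = 38.086 ft²·°F·h/BTU
Q = A·ΔT/R = 735.3 × 60.21 / 38.086 = 1162.4 BTU/h

1162 BTU/h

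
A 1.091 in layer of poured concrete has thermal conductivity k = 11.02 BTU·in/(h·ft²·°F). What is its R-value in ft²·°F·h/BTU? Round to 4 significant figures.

0.09900 ft²·°F·h/BTU

R = L/k = 1.091/11.02 = 0.099002 ft²·°F·h/BTU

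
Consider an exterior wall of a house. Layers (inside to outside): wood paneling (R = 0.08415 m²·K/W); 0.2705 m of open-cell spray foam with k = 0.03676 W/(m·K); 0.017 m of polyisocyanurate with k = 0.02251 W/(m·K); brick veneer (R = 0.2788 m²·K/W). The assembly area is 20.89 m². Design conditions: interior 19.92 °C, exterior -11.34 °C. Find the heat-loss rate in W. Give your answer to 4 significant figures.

0.2705/0.03676 = 7.3585
0.017/0.02251 = 0.75522
R_total = 0.08415 + 7.3585 + 0.75522 + 0.2788 = 8.4767 m²·K/W
Q = A·ΔT/R = 20.89 × (19.92 − (-11.34)) / 8.4767 = 77.037 W

77.04 W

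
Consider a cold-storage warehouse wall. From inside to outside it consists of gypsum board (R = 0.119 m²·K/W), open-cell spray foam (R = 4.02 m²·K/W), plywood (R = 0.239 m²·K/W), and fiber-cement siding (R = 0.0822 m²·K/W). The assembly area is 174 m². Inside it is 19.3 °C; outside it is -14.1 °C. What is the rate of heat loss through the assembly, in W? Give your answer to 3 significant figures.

R_total = 0.119 + 4.02 + 0.239 + 0.0822 = 4.46 m²·K/W
Q = A·ΔT/R = 174 × (19.3 − (-14.1)) / 4.46 = 1303 W

1300 W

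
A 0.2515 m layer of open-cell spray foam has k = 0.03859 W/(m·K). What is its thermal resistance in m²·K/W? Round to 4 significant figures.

R = L/k = 0.2515/0.03859 = 6.5172 m²·K/W

6.517 m²·K/W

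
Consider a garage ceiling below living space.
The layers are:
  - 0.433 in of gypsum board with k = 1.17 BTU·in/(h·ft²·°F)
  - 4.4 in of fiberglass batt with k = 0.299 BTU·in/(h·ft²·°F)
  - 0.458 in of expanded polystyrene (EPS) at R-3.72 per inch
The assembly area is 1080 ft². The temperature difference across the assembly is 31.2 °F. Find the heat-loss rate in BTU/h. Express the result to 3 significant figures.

2010 BTU/h

0.433/1.17 = 0.3701
4.4/0.299 = 14.72
0.458 × 3.72 = 1.704
R_total = 0.3701 + 14.72 + 1.704 = 16.79 ft²·°F·h/BTU
Q = A·ΔT/R = 1080 × 31.2 / 16.79 = 2007 BTU/h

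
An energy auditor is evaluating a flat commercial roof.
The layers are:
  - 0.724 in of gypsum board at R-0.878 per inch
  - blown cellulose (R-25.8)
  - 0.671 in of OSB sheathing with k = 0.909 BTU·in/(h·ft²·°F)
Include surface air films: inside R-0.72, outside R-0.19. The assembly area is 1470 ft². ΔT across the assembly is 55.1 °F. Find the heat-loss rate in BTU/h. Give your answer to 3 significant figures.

0.724 × 0.878 = 0.6357
0.671/0.909 = 0.7382
R_total = 0.72 + 0.6357 + 25.8 + 0.7382 + 0.19 = 28.08 ft²·°F·h/BTU
Q = A·ΔT/R = 1470 × 55.1 / 28.08 = 2884 BTU/h

2880 BTU/h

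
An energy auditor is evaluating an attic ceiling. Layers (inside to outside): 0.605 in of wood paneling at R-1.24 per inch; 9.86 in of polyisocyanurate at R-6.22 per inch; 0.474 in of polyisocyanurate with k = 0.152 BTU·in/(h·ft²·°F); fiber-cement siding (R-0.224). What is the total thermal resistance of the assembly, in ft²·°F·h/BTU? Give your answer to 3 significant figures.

65.4 ft²·°F·h/BTU

0.605 × 1.24 = 0.7502
9.86 × 6.22 = 61.33
0.474/0.152 = 3.118
R_total = 0.7502 + 61.33 + 3.118 + 0.224 = 65.42 ft²·°F·h/BTU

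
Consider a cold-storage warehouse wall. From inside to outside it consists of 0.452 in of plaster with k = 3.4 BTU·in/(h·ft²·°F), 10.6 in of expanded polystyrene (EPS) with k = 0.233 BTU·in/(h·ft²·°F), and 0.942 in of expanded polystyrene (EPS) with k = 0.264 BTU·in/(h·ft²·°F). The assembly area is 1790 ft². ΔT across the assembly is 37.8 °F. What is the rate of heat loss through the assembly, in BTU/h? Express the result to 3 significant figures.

1380 BTU/h

0.452/3.4 = 0.1329
10.6/0.233 = 45.49
0.942/0.264 = 3.568
R_total = 0.1329 + 45.49 + 3.568 = 49.19 ft²·°F·h/BTU
Q = A·ΔT/R = 1790 × 37.8 / 49.19 = 1375 BTU/h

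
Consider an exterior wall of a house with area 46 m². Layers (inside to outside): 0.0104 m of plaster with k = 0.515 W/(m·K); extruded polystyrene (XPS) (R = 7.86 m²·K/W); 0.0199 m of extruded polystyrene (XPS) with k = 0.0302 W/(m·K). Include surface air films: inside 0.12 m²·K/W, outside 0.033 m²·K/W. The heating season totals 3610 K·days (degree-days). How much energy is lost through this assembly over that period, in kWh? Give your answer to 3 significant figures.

459 kWh

0.0104/0.515 = 0.02019
0.0199/0.0302 = 0.6589
R_total = 0.12 + 0.02019 + 7.86 + 0.6589 + 0.033 = 8.692 m²·K/W
E = A × HDD × 24 / R / 1000 = 46 × 3610 × 24 / 8.692 / 1000 = 458.5 kWh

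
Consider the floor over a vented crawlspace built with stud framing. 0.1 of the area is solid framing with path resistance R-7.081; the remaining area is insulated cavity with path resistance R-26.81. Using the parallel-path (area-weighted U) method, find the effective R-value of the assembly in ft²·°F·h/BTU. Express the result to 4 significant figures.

U_eff = 0.9/26.81 + 0.1/7.081 = 0.03357 + 0.014122 = 0.047692
R_eff = 1/U_eff = 20.968 ft²·°F·h/BTU

20.97 ft²·°F·h/BTU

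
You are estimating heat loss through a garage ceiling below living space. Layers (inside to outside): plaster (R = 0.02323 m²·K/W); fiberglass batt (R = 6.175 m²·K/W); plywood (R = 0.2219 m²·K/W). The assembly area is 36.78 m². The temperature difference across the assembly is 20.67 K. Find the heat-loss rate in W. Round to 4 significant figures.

118.4 W

R_total = 0.02323 + 6.175 + 0.2219 = 6.4201 m²·K/W
Q = A·ΔT/R = 36.78 × 20.67 / 6.4201 = 118.42 W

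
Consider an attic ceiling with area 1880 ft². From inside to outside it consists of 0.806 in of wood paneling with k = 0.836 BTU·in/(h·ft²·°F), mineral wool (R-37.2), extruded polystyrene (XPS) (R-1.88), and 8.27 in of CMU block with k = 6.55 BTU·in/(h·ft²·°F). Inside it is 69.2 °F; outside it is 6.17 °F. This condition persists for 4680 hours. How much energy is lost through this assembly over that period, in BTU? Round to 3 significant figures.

0.806/0.836 = 0.9641
8.27/6.55 = 1.263
R_total = 0.9641 + 37.2 + 1.88 + 1.263 = 41.31 ft²·°F·h/BTU
Q = 1880 × (69.2 − 6.17) / 41.31 = 2869 BTU/h
E = 2869 × 4680 = 13430000 BTU

13400000 BTU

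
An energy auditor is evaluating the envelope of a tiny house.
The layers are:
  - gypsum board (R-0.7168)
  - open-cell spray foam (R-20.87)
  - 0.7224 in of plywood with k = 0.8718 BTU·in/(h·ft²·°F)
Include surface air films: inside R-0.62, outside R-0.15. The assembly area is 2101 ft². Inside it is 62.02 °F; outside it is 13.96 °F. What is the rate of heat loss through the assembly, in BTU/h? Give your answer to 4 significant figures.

0.7224/0.8718 = 0.82863
R_total = 0.62 + 0.7168 + 20.87 + 0.82863 + 0.15 = 23.185 ft²·°F·h/BTU
Q = A·ΔT/R = 2101 × (62.02 − 13.96) / 23.185 = 4355.1 BTU/h

4355 BTU/h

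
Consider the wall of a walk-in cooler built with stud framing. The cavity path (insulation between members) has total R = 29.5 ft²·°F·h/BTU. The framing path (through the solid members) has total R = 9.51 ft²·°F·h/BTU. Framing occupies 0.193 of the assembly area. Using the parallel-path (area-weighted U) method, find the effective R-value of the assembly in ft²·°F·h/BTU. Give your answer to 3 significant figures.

U_eff = 0.807/29.5 + 0.193/9.51 = 0.02736 + 0.02029 = 0.04765
R_eff = 1/U_eff = 20.99 ft²·°F·h/BTU

21.0 ft²·°F·h/BTU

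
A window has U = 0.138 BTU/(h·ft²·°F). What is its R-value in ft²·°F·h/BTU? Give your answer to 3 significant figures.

7.25 ft²·°F·h/BTU

R = 1/U = 1/0.138 = 7.246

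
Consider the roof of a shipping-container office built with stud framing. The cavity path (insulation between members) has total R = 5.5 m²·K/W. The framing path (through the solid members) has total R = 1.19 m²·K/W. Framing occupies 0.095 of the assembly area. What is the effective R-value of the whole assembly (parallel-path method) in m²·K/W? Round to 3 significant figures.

4.09 m²·K/W

U_eff = 0.905/5.5 + 0.095/1.19 = 0.1645 + 0.07983 = 0.2444
R_eff = 1/U_eff = 4.092 m²·K/W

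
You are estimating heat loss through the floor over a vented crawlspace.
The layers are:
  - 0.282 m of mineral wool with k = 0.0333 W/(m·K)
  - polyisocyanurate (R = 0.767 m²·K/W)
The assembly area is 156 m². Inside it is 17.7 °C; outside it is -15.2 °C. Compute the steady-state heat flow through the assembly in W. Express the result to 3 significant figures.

0.282/0.0333 = 8.468
R_total = 8.468 + 0.767 = 9.235 m²·K/W
Q = A·ΔT/R = 156 × (17.7 − (-15.2)) / 9.235 = 555.7 W

556 W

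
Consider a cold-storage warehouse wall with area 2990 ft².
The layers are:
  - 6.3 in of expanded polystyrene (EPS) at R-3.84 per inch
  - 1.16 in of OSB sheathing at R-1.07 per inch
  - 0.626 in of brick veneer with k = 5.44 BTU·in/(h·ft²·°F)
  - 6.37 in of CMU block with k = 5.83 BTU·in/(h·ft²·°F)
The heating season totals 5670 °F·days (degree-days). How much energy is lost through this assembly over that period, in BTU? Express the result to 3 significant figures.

15300000 BTU

6.3 × 3.84 = 24.19
1.16 × 1.07 = 1.241
0.626/5.44 = 0.1151
6.37/5.83 = 1.093
R_total = 24.19 + 1.241 + 0.1151 + 1.093 = 26.64 ft²·°F·h/BTU
E = A × HDD × 24 / R = 2990 × 5670 × 24 / 26.64 = 15270000 BTU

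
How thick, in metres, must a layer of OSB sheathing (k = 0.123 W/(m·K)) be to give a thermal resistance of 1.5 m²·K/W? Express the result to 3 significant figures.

0.184 m

L = R·k = 1.5 × 0.123 = 0.1845 m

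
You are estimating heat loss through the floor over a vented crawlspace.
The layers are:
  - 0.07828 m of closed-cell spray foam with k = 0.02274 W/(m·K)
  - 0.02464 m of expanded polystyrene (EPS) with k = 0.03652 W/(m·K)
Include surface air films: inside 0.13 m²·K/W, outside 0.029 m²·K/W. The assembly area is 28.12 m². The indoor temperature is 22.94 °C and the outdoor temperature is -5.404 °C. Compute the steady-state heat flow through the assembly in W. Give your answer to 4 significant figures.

0.07828/0.02274 = 3.4424
0.02464/0.03652 = 0.6747
R_total = 0.13 + 3.4424 + 0.6747 + 0.029 = 4.2761 m²·K/W
Q = A·ΔT/R = 28.12 × (22.94 − (-5.404)) / 4.2761 = 186.39 W

186.4 W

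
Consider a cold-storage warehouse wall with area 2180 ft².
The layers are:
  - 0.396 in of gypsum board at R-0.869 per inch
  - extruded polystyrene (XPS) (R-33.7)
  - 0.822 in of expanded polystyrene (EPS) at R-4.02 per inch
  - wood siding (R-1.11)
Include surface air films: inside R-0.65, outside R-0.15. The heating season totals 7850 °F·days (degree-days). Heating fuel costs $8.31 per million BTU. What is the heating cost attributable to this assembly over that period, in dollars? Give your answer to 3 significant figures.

86.9 dollars

0.396 × 0.869 = 0.3441
0.822 × 4.02 = 3.304
R_total = 0.65 + 0.3441 + 33.7 + 3.304 + 1.11 + 0.15 = 39.26 ft²·°F·h/BTU
E = A × HDD × 24 / R = 2180 × 7850 × 24 / 39.26 = 10460000 BTU
Cost = 10460000/10⁶ × 8.31 = $86.94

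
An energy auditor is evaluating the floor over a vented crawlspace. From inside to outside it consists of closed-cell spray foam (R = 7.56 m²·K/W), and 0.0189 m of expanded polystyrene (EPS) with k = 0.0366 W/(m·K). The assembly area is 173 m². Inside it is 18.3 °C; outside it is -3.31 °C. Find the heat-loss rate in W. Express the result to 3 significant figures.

0.0189/0.0366 = 0.5164
R_total = 7.56 + 0.5164 = 8.076 m²·K/W
Q = A·ΔT/R = 173 × (18.3 − (-3.31)) / 8.076 = 462.9 W

463 W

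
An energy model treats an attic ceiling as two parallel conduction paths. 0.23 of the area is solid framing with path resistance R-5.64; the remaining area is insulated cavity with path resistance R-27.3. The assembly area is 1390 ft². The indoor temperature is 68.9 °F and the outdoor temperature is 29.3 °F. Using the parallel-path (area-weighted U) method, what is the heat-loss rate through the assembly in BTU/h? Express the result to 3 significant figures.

U_eff = 0.77/27.3 + 0.23/5.64 = 0.02821 + 0.04078 = 0.06899
R_eff = 1/U_eff = 14.5 ft²·°F·h/BTU
Q = 1390 × (68.9 − 29.3) / 14.5 = 3797 BTU/h

3800 BTU/h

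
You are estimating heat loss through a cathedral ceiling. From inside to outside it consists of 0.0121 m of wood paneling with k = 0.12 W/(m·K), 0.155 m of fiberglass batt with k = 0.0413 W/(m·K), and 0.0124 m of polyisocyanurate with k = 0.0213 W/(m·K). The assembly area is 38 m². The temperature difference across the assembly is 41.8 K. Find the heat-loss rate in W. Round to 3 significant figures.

0.0121/0.12 = 0.1008
0.155/0.0413 = 3.753
0.0124/0.0213 = 0.5822
R_total = 0.1008 + 3.753 + 0.5822 = 4.436 m²·K/W
Q = A·ΔT/R = 38 × 41.8 / 4.436 = 358.1 W

358 W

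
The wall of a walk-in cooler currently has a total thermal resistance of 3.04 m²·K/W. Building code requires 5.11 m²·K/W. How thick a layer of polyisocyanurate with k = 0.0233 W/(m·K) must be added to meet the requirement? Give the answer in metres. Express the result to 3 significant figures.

0.0482 m

ΔR = 5.11 − 3.04 = 2.07 m²·K/W
L = ΔR × k = 2.07 × 0.0233 = 0.04823 m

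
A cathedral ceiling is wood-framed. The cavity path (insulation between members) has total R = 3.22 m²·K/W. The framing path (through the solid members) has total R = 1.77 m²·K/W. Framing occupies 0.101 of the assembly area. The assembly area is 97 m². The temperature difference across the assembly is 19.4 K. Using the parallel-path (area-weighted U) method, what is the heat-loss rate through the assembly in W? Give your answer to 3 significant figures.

U_eff = 0.899/3.22 + 0.101/1.77 = 0.2792 + 0.05706 = 0.3363
R_eff = 1/U_eff = 2.974 m²·K/W
Q = 97 × 19.4 / 2.974 = 632.8 W

633 W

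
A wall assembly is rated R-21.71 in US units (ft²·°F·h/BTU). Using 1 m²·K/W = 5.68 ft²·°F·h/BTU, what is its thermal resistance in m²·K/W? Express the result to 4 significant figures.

3.822 m²·K/W

R_SI = 21.71/5.68 = 3.8222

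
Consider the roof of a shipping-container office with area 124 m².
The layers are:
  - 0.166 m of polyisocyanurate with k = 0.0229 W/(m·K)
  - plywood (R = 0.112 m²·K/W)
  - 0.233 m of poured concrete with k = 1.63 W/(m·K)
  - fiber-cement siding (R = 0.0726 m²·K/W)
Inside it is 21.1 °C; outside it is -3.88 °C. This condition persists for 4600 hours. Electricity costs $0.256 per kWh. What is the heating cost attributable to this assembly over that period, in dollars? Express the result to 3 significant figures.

0.166/0.0229 = 7.249
0.233/1.63 = 0.1429
R_total = 7.249 + 0.112 + 0.1429 + 0.0726 = 7.576 m²·K/W
Q = 124 × (21.1 − (-3.88)) / 7.576 = 408.8 W
E = 408.8 W × 4600 h / 1000 = 1881 kWh
Cost = 1881 × 0.256 = $481.4

481 dollars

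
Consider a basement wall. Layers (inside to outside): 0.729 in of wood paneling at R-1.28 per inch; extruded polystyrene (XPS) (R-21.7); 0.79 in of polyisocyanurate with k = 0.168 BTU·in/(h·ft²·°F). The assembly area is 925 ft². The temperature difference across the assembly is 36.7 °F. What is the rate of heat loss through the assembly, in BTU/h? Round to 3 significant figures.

1240 BTU/h

0.729 × 1.28 = 0.9331
0.79/0.168 = 4.702
R_total = 0.9331 + 21.7 + 4.702 = 27.34 ft²·°F·h/BTU
Q = A·ΔT/R = 925 × 36.7 / 27.34 = 1242 BTU/h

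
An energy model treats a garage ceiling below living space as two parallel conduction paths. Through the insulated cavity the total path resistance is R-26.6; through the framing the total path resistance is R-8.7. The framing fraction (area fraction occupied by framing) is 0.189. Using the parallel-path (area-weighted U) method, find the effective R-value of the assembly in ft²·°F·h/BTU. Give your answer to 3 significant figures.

U_eff = 0.811/26.6 + 0.189/8.7 = 0.03049 + 0.02172 = 0.05221
R_eff = 1/U_eff = 19.15 ft²·°F·h/BTU

19.2 ft²·°F·h/BTU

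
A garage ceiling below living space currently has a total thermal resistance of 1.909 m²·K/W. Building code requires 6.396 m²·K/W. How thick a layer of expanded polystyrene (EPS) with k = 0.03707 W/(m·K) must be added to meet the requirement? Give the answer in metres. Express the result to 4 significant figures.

ΔR = 6.396 − 1.909 = 4.487 m²·K/W
L = ΔR × k = 4.487 × 0.03707 = 0.16633 m

0.1663 m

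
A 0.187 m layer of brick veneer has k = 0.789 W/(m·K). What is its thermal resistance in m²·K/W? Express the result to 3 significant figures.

R = L/k = 0.187/0.789 = 0.237 m²·K/W

0.237 m²·K/W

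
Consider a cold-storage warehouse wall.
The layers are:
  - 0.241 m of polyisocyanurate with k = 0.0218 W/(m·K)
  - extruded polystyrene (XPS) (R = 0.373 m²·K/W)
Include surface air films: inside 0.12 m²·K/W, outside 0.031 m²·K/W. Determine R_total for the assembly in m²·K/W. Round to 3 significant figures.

11.6 m²·K/W

0.241/0.0218 = 11.06
R_total = 0.12 + 11.06 + 0.373 + 0.031 = 11.58 m²·K/W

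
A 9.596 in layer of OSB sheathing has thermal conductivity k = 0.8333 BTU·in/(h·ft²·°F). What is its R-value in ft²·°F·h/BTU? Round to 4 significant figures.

11.52 ft²·°F·h/BTU

R = L/k = 9.596/0.8333 = 11.516 ft²·°F·h/BTU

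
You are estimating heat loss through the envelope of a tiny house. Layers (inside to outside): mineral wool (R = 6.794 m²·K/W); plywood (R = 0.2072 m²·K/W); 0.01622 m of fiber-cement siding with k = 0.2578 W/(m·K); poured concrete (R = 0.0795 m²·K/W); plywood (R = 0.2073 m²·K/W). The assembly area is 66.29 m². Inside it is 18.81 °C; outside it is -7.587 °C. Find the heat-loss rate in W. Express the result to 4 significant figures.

238.0 W

0.01622/0.2578 = 0.062917
R_total = 6.794 + 0.2072 + 0.062917 + 0.0795 + 0.2073 = 7.3509 m²·K/W
Q = A·ΔT/R = 66.29 × (18.81 − (-7.587)) / 7.3509 = 238.05 W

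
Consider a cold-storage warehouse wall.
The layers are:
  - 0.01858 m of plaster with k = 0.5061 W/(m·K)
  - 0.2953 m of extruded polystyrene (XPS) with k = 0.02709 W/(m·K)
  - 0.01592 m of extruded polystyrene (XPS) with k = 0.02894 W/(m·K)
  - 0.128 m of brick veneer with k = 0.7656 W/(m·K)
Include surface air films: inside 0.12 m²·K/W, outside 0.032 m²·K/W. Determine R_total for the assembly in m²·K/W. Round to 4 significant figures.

11.81 m²·K/W

0.01858/0.5061 = 0.036712
0.2953/0.02709 = 10.901
0.01592/0.02894 = 0.5501
0.128/0.7656 = 0.16719
R_total = 0.12 + 0.036712 + 10.901 + 0.5501 + 0.16719 + 0.032 = 11.807 m²·K/W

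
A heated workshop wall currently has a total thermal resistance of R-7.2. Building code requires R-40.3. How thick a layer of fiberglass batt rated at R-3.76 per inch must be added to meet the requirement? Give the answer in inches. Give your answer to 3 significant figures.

8.80 in

ΔR = 40.3 − 7.2 = 33.1 ft²·°F·h/BTU
L = ΔR / (R/in) = 33.1/3.76 = 8.803 in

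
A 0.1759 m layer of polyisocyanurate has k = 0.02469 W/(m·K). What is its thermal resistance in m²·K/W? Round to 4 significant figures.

7.124 m²·K/W

R = L/k = 0.1759/0.02469 = 7.1243 m²·K/W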